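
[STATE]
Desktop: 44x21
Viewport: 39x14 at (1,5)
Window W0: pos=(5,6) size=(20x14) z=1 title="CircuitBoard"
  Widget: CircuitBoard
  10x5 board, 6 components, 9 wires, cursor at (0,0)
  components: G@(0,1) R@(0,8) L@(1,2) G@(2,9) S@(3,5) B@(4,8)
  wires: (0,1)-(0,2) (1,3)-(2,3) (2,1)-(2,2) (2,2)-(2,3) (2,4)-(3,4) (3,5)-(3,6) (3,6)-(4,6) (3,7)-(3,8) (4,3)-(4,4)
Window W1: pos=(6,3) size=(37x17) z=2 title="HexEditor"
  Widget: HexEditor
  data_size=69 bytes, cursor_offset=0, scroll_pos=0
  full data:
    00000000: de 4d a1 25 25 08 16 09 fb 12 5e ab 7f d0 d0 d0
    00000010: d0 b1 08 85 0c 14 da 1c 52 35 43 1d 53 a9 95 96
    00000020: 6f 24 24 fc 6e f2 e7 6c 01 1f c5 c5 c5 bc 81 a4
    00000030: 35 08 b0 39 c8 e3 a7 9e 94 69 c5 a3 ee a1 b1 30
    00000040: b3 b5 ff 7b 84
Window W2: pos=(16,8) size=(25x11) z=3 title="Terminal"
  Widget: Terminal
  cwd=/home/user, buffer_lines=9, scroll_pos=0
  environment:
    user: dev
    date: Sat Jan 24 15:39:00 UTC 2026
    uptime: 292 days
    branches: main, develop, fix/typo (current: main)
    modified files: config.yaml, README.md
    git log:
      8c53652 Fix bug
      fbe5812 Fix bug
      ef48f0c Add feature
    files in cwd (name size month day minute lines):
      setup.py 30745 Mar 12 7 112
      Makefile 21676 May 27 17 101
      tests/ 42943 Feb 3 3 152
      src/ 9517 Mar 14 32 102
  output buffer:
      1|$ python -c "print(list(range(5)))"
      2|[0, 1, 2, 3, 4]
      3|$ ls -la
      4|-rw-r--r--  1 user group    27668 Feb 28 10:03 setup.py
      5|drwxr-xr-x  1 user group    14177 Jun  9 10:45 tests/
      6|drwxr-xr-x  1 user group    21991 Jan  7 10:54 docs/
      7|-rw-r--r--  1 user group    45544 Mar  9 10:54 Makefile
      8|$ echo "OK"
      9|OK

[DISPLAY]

     ┠─────────────────────────────────
    ┏┃00000000  DE 4d a1 25 25 08 16 09
    ┃┃00000010  d0 b1 08 85 0c 14 da 1c
    ┠┃00000020 ┏━━━━━━━━━━━━━━━━━━━━━━━
    ┃┃00000030 ┃ Terminal              
    ┃┃00000040 ┠───────────────────────
    ┃┃         ┃$ python -c "print(list
    ┃┃         ┃[0, 1, 2, 3, 4]        
    ┃┃         ┃$ ls -la               
    ┃┃         ┃-rw-r--r--  1 user grou
    ┃┃         ┃drwxr-xr-x  1 user grou
    ┃┃         ┃drwxr-xr-x  1 user grou
    ┃┃         ┃-rw-r--r--  1 user grou
    ┃┃         ┗━━━━━━━━━━━━━━━━━━━━━━━


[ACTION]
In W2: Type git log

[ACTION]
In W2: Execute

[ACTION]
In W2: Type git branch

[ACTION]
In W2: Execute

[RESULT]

     ┠─────────────────────────────────
    ┏┃00000000  DE 4d a1 25 25 08 16 09
    ┃┃00000010  d0 b1 08 85 0c 14 da 1c
    ┠┃00000020 ┏━━━━━━━━━━━━━━━━━━━━━━━
    ┃┃00000030 ┃ Terminal              
    ┃┃00000040 ┠───────────────────────
    ┃┃         ┃fbe5812 Fix bug        
    ┃┃         ┃ef48f0c Add feature    
    ┃┃         ┃$ git branch           
    ┃┃         ┃* main                 
    ┃┃         ┃  develop              
    ┃┃         ┃  fix/typo             
    ┃┃         ┃$ █                    
    ┃┃         ┗━━━━━━━━━━━━━━━━━━━━━━━


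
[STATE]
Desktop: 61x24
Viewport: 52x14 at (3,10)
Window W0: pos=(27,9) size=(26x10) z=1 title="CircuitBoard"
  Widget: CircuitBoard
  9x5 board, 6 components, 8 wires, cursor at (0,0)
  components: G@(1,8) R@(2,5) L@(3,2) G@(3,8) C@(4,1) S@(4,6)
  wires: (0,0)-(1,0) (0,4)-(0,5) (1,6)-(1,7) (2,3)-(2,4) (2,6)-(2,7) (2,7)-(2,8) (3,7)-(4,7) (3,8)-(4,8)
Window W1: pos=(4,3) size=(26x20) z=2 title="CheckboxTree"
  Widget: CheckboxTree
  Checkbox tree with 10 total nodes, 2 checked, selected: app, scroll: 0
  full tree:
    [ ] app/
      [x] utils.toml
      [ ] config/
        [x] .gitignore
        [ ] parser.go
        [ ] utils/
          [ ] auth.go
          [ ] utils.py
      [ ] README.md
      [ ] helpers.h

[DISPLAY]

 ┃     [ ] parser.go      ┃ircuitBoard           ┃  
 ┃     [ ] utils/         ┃──────────────────────┨  
 ┃       [ ] auth.go      ┃ 0 1 2 3 4 5 6 7 8    ┃  
 ┃       [ ] utils.py     ┃ [.]              · ─ ┃  
 ┃   [ ] README.md        ┃  │                   ┃  
 ┃   [ ] helpers.h        ┃  ·                   ┃  
 ┃                        ┃                      ┃  
 ┃                        ┃              · ─ ·   ┃  
 ┃                        ┃━━━━━━━━━━━━━━━━━━━━━━┛  
 ┃                        ┃                         
 ┃                        ┃                         
 ┃                        ┃                         
 ┗━━━━━━━━━━━━━━━━━━━━━━━━┛                         
                                                    


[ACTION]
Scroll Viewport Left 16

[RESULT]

    ┃     [ ] parser.go      ┃ircuitBoard           
    ┃     [ ] utils/         ┃──────────────────────
    ┃       [ ] auth.go      ┃ 0 1 2 3 4 5 6 7 8    
    ┃       [ ] utils.py     ┃ [.]              · ─ 
    ┃   [ ] README.md        ┃  │                   
    ┃   [ ] helpers.h        ┃  ·                   
    ┃                        ┃                      
    ┃                        ┃              · ─ ·   
    ┃                        ┃━━━━━━━━━━━━━━━━━━━━━━
    ┃                        ┃                      
    ┃                        ┃                      
    ┃                        ┃                      
    ┗━━━━━━━━━━━━━━━━━━━━━━━━┛                      
                                                    


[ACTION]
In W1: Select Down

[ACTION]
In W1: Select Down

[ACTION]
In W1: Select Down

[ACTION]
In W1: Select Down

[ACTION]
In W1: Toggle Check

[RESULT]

    ┃>    [x] parser.go      ┃ircuitBoard           
    ┃     [ ] utils/         ┃──────────────────────
    ┃       [ ] auth.go      ┃ 0 1 2 3 4 5 6 7 8    
    ┃       [ ] utils.py     ┃ [.]              · ─ 
    ┃   [ ] README.md        ┃  │                   
    ┃   [ ] helpers.h        ┃  ·                   
    ┃                        ┃                      
    ┃                        ┃              · ─ ·   
    ┃                        ┃━━━━━━━━━━━━━━━━━━━━━━
    ┃                        ┃                      
    ┃                        ┃                      
    ┃                        ┃                      
    ┗━━━━━━━━━━━━━━━━━━━━━━━━┛                      
                                                    


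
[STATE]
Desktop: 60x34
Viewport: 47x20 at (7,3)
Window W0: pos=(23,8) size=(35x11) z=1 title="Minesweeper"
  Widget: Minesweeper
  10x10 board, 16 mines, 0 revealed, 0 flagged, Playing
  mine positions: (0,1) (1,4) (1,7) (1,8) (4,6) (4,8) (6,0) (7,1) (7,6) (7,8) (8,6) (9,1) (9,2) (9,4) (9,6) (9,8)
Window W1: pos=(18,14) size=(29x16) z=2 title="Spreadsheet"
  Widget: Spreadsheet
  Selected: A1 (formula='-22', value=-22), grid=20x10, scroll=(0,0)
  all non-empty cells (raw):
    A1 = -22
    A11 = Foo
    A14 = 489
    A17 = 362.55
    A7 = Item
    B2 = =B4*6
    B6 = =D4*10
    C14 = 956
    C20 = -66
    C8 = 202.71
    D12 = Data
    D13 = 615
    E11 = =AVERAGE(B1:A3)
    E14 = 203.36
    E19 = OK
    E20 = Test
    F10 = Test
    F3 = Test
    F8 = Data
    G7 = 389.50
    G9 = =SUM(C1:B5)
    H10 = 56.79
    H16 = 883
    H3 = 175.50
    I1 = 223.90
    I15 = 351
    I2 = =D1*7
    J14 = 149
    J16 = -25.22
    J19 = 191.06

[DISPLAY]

                                               
                                               
                                               
                                               
                                               
                ┏━━━━━━━━━━━━━━━━━━━━━━━━━━━━━━
                ┃ Minesweeper                  
                ┠──────────────────────────────
                ┃■■■■■■■■■■                    
                ┃■■■■■■■■■■                    
                ┃■■■■■■■■■■                    
           ┏━━━━━━━━━━━━━━━━━━━━━━━━━━━┓       
           ┃ Spreadsheet               ┃       
           ┠───────────────────────────┨       
           ┃A1: -22                    ┃       
           ┃       A       B       C   ┃━━━━━━━
           ┃---------------------------┃       
           ┃  1    [-22]       0       ┃       
           ┃  2        0       0       ┃       
           ┃  3        0       0       ┃       


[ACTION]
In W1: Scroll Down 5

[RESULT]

                                               
                                               
                                               
                                               
                                               
                ┏━━━━━━━━━━━━━━━━━━━━━━━━━━━━━━
                ┃ Minesweeper                  
                ┠──────────────────────────────
                ┃■■■■■■■■■■                    
                ┃■■■■■■■■■■                    
                ┃■■■■■■■■■■                    
           ┏━━━━━━━━━━━━━━━━━━━━━━━━━━━┓       
           ┃ Spreadsheet               ┃       
           ┠───────────────────────────┨       
           ┃A1: -22                    ┃       
           ┃       A       B       C   ┃━━━━━━━
           ┃---------------------------┃       
           ┃  6        0       0       ┃       
           ┃  7 Item           0       ┃       
           ┃  8        0       0  202.7┃       


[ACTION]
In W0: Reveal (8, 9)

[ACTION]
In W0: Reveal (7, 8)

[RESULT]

                                               
                                               
                                               
                                               
                                               
                ┏━━━━━━━━━━━━━━━━━━━━━━━━━━━━━━
                ┃ Minesweeper                  
                ┠──────────────────────────────
                ┃■✹■■■■■■■■                    
                ┃■■■■✹■■✹✹■                    
                ┃■■■■■■■■■■                    
           ┏━━━━━━━━━━━━━━━━━━━━━━━━━━━┓       
           ┃ Spreadsheet               ┃       
           ┠───────────────────────────┨       
           ┃A1: -22                    ┃       
           ┃       A       B       C   ┃━━━━━━━
           ┃---------------------------┃       
           ┃  6        0       0       ┃       
           ┃  7 Item           0       ┃       
           ┃  8        0       0  202.7┃       


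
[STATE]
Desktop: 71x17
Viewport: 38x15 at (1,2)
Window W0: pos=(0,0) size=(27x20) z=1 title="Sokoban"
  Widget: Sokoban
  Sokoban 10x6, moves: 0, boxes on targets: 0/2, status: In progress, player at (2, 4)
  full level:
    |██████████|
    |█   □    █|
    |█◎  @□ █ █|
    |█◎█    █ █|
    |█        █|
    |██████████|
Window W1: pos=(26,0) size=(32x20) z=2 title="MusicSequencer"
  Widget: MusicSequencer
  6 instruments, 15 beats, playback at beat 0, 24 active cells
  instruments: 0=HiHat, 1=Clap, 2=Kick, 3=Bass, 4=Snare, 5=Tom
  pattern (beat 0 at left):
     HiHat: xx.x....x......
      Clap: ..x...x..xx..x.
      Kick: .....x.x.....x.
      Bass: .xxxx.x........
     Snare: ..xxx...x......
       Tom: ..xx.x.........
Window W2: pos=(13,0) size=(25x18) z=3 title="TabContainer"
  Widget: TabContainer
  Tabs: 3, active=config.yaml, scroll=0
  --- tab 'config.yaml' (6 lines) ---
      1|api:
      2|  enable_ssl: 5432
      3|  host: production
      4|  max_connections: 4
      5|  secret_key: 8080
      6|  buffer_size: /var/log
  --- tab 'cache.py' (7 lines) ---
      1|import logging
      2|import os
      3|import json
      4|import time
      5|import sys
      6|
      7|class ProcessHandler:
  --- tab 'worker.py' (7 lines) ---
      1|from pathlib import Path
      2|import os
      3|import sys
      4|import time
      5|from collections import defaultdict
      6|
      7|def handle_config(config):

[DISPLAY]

────────────┠───────────────────────┨─
██████████  ┃[config.yaml]│ cache.py┃5
█   □    █  ┃───────────────────────┃·
█◎  @□ █ █  ┃api:                   ┃·
█◎█    █ █  ┃  enable_ssl: 5432     ┃█
█        █  ┃  host: production     ┃·
██████████  ┃  max_connections: 4   ┃·
Moves: 0  0/┃  secret_key: 8080     ┃█
            ┃  buffer_size: /var/log┃ 
            ┃                       ┃ 
            ┃                       ┃ 
            ┃                       ┃ 
            ┃                       ┃ 
            ┃                       ┃ 
            ┃                       ┃ 


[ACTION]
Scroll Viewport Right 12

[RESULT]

┠───────────────────────┨─────────────
┃[config.yaml]│ cache.py┃5678901234   
┃───────────────────────┃···█······   
┃api:                   ┃·█··██··█·   
┃  enable_ssl: 5432     ┃█·█·····█·   
┃  host: production     ┃·█········   
┃  max_connections: 4   ┃···█······   
┃  secret_key: 8080     ┃█·········   
┃  buffer_size: /var/log┃             
┃                       ┃             
┃                       ┃             
┃                       ┃             
┃                       ┃             
┃                       ┃             
┃                       ┃             


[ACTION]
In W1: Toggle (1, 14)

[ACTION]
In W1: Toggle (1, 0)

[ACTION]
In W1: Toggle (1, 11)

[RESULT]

┠───────────────────────┨─────────────
┃[config.yaml]│ cache.py┃5678901234   
┃───────────────────────┃···█······   
┃api:                   ┃·█··███·██   
┃  enable_ssl: 5432     ┃█·█·····█·   
┃  host: production     ┃·█········   
┃  max_connections: 4   ┃···█······   
┃  secret_key: 8080     ┃█·········   
┃  buffer_size: /var/log┃             
┃                       ┃             
┃                       ┃             
┃                       ┃             
┃                       ┃             
┃                       ┃             
┃                       ┃             


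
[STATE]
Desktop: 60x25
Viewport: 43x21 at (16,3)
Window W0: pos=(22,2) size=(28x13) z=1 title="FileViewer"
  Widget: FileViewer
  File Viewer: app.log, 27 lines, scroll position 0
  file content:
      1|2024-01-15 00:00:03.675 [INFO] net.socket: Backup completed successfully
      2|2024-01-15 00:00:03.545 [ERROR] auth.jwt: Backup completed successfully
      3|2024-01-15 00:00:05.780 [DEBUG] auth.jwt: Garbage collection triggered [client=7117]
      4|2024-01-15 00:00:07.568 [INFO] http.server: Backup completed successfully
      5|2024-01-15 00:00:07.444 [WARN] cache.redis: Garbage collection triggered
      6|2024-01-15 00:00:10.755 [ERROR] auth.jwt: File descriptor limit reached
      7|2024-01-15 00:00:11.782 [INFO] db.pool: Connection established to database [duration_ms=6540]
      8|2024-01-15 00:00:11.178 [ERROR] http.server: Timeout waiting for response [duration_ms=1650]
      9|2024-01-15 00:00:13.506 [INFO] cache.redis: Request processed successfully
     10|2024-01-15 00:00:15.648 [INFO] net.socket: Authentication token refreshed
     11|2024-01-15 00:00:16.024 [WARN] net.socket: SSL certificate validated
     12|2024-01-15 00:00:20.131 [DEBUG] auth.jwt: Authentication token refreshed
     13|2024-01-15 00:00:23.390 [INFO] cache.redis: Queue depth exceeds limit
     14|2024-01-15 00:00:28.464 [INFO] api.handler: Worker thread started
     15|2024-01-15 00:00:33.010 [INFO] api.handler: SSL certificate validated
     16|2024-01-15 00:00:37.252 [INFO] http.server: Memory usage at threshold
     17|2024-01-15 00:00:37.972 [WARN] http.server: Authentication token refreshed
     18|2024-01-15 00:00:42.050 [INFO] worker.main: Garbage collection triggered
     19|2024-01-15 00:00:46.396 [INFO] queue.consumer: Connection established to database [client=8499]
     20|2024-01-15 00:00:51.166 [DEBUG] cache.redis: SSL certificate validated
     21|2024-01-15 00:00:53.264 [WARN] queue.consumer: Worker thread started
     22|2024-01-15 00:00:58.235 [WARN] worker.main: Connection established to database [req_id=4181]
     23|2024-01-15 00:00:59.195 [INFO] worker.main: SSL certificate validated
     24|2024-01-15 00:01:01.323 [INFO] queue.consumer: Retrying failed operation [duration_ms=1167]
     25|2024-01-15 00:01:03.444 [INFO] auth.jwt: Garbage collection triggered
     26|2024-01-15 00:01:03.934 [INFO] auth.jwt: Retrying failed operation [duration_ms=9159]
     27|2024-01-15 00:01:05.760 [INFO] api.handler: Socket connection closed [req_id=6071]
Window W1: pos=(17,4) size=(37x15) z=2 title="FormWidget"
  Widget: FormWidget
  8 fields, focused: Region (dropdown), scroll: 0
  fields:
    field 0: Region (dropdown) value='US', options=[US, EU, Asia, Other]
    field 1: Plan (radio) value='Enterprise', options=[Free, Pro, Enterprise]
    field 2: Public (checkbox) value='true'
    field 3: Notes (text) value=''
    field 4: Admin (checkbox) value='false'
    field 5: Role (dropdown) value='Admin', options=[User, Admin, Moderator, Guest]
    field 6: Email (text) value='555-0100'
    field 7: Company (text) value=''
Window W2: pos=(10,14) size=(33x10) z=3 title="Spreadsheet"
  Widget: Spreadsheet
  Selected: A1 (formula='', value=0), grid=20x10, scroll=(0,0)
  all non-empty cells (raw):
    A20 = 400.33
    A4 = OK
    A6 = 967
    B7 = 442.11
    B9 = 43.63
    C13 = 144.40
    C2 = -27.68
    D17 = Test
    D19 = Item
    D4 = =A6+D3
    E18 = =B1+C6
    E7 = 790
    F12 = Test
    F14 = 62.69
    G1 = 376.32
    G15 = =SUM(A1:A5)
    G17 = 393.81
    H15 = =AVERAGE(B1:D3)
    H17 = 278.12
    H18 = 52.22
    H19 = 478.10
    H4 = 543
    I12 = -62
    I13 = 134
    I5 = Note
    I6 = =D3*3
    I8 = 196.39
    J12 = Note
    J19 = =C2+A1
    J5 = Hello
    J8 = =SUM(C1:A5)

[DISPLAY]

      ┃ FileViewer               ┃         
 ┏━━━━━━━━━━━━━━━━━━━━━━━━━━━━━━━━━━━┓     
 ┃ FormWidget                        ┃     
 ┠───────────────────────────────────┨     
 ┃> Region:     [US                ▼]┃     
 ┃  Plan:       ( ) Free  ( ) Pro  (●┃     
 ┃  Public:     [x]                  ┃     
 ┃  Notes:      [                   ]┃     
 ┃  Admin:      [ ]                  ┃     
 ┃  Role:       [Admin             ▼]┃     
 ┃  Email:      [555-0100           ]┃     
━━━━━━━━━━━━━━━━━━━━━━━━━━┓         ]┃     
adsheet                   ┃          ┃     
──────────────────────────┨          ┃     
                          ┃          ┃     
  A       B       C       ┃━━━━━━━━━━┛     
--------------------------┃                
    [0]       0       0   ┃                
      0       0  -27.68   ┃                
      0       0       0   ┃                
━━━━━━━━━━━━━━━━━━━━━━━━━━┛                


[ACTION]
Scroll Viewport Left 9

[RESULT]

               ┃ FileViewer               ┃
          ┏━━━━━━━━━━━━━━━━━━━━━━━━━━━━━━━━
          ┃ FormWidget                     
          ┠────────────────────────────────
          ┃> Region:     [US               
          ┃  Plan:       ( ) Free  ( ) Pro 
          ┃  Public:     [x]               
          ┃  Notes:      [                 
          ┃  Admin:      [ ]               
          ┃  Role:       [Admin            
          ┃  Email:      [555-0100         
   ┏━━━━━━━━━━━━━━━━━━━━━━━━━━━━━━━┓       
   ┃ Spreadsheet                   ┃       
   ┠───────────────────────────────┨       
   ┃A1:                            ┃       
   ┃       A       B       C       ┃━━━━━━━
   ┃-------------------------------┃       
   ┃  1      [0]       0       0   ┃       
   ┃  2        0       0  -27.68   ┃       
   ┃  3        0       0       0   ┃       
   ┗━━━━━━━━━━━━━━━━━━━━━━━━━━━━━━━┛       


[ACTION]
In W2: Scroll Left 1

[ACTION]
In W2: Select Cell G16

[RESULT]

               ┃ FileViewer               ┃
          ┏━━━━━━━━━━━━━━━━━━━━━━━━━━━━━━━━
          ┃ FormWidget                     
          ┠────────────────────────────────
          ┃> Region:     [US               
          ┃  Plan:       ( ) Free  ( ) Pro 
          ┃  Public:     [x]               
          ┃  Notes:      [                 
          ┃  Admin:      [ ]               
          ┃  Role:       [Admin            
          ┃  Email:      [555-0100         
   ┏━━━━━━━━━━━━━━━━━━━━━━━━━━━━━━━┓       
   ┃ Spreadsheet                   ┃       
   ┠───────────────────────────────┨       
   ┃G16:                           ┃       
   ┃       A       B       C       ┃━━━━━━━
   ┃-------------------------------┃       
   ┃  1        0       0       0   ┃       
   ┃  2        0       0  -27.68   ┃       
   ┃  3        0       0       0   ┃       
   ┗━━━━━━━━━━━━━━━━━━━━━━━━━━━━━━━┛       


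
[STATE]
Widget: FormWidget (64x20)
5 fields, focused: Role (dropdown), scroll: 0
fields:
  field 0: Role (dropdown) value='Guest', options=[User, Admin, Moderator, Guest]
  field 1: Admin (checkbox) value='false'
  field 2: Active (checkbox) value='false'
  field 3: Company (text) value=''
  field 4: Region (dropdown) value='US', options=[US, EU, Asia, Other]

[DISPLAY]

> Role:       [Guest                                          ▼]
  Admin:      [ ]                                               
  Active:     [ ]                                               
  Company:    [                                                ]
  Region:     [US                                             ▼]
                                                                
                                                                
                                                                
                                                                
                                                                
                                                                
                                                                
                                                                
                                                                
                                                                
                                                                
                                                                
                                                                
                                                                
                                                                


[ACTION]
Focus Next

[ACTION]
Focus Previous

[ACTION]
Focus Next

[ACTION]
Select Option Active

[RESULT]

  Role:       [Guest                                          ▼]
> Admin:      [ ]                                               
  Active:     [ ]                                               
  Company:    [                                                ]
  Region:     [US                                             ▼]
                                                                
                                                                
                                                                
                                                                
                                                                
                                                                
                                                                
                                                                
                                                                
                                                                
                                                                
                                                                
                                                                
                                                                
                                                                


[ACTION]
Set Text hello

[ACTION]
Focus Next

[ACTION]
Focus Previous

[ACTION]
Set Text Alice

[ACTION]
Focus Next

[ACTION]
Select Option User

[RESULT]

  Role:       [Guest                                          ▼]
  Admin:      [ ]                                               
> Active:     [ ]                                               
  Company:    [                                                ]
  Region:     [US                                             ▼]
                                                                
                                                                
                                                                
                                                                
                                                                
                                                                
                                                                
                                                                
                                                                
                                                                
                                                                
                                                                
                                                                
                                                                
                                                                


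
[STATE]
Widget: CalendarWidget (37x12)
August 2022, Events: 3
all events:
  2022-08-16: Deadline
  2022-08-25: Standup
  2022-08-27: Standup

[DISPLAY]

             August 2022             
Mo Tu We Th Fr Sa Su                 
 1  2  3  4  5  6  7                 
 8  9 10 11 12 13 14                 
15 16* 17 18 19 20 21                
22 23 24 25* 26 27* 28               
29 30 31                             
                                     
                                     
                                     
                                     
                                     


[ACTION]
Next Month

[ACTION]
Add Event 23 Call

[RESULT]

            September 2022           
Mo Tu We Th Fr Sa Su                 
          1  2  3  4                 
 5  6  7  8  9 10 11                 
12 13 14 15 16 17 18                 
19 20 21 22 23* 24 25                
26 27 28 29 30                       
                                     
                                     
                                     
                                     
                                     


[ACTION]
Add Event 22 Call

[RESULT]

            September 2022           
Mo Tu We Th Fr Sa Su                 
          1  2  3  4                 
 5  6  7  8  9 10 11                 
12 13 14 15 16 17 18                 
19 20 21 22* 23* 24 25               
26 27 28 29 30                       
                                     
                                     
                                     
                                     
                                     


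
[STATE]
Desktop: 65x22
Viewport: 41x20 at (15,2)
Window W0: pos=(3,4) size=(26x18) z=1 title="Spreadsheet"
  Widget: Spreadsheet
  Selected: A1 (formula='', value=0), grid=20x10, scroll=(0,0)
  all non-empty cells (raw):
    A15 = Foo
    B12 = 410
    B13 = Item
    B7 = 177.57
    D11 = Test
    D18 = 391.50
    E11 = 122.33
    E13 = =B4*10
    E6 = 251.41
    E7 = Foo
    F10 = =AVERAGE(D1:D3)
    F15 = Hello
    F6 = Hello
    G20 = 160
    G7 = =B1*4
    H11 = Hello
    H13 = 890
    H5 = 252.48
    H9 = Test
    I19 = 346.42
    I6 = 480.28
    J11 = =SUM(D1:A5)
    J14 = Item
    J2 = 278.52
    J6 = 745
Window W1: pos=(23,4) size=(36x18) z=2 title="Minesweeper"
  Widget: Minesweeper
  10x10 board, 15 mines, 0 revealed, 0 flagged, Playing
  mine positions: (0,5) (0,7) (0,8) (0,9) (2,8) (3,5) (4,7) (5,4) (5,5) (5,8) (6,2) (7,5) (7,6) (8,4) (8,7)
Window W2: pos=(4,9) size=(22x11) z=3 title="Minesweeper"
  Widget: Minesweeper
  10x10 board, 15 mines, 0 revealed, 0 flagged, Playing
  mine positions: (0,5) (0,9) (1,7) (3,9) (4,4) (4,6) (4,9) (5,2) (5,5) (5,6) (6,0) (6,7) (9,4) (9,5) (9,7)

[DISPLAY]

                                         
                                         
━━━━━━━━┏━━━━━━━━━━━━━━━━━━━━━━━━━━━━━━━━
t       ┃ Minesweeper                    
────────┠────────────────────────────────
        ┃■■■■■■■■■■                      
    B   ┃■■■■■■■■■■                      
━━━━━━━━━━┓■■■■■■■■                      
er        ┃■■■■■■■■                      
──────────┨■■■■■■■■                      
          ┃■■■■■■■■                      
          ┃■■■■■■■■                      
          ┃■■■■■■■■                      
          ┃■■■■■■■■                      
          ┃■■■■■■■■                      
          ┃                              
          ┃                              
━━━━━━━━━━┛                              
0       ┃                                
━━━━━━━━┗━━━━━━━━━━━━━━━━━━━━━━━━━━━━━━━━


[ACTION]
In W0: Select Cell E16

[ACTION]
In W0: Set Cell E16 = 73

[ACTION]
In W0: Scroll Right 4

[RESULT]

                                         
                                         
━━━━━━━━┏━━━━━━━━━━━━━━━━━━━━━━━━━━━━━━━━
t       ┃ Minesweeper                    
────────┠────────────────────────────────
        ┃■■■■■■■■■■                      
    F   ┃■■■■■■■■■■                      
━━━━━━━━━━┓■■■■■■■■                      
er        ┃■■■■■■■■                      
──────────┨■■■■■■■■                      
          ┃■■■■■■■■                      
          ┃■■■■■■■■                      
          ┃■■■■■■■■                      
          ┃■■■■■■■■                      
          ┃■■■■■■■■                      
          ┃                              
          ┃                              
━━━━━━━━━━┛                              
3       ┃                                
━━━━━━━━┗━━━━━━━━━━━━━━━━━━━━━━━━━━━━━━━━


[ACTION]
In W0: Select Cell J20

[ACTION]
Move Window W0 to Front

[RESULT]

                                         
                                         
━━━━━━━━━━━━━┓━━━━━━━━━━━━━━━━━━━━━━━━━━━
t            ┃sweeper                    
─────────────┨───────────────────────────
             ┃■■■■■                      
    F       G┃■■■■■                      
-------------┃■■■■■                      
0       0    ┃■■■■■                      
0       0    ┃■■■■■                      
0       0    ┃■■■■■                      
0       0    ┃■■■■■                      
0       0    ┃■■■■■                      
1Hello       ┃■■■■■                      
        0    ┃■■■■■                      
0       0    ┃                           
0       0    ┃                           
0       0    ┃                           
3       0    ┃                           
━━━━━━━━━━━━━┛━━━━━━━━━━━━━━━━━━━━━━━━━━━


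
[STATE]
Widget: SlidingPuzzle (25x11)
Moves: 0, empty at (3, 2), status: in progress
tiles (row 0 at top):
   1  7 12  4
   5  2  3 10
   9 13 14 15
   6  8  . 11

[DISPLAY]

┌────┬────┬────┬────┐    
│  1 │  7 │ 12 │  4 │    
├────┼────┼────┼────┤    
│  5 │  2 │  3 │ 10 │    
├────┼────┼────┼────┤    
│  9 │ 13 │ 14 │ 15 │    
├────┼────┼────┼────┤    
│  6 │  8 │    │ 11 │    
└────┴────┴────┴────┘    
Moves: 0                 
                         


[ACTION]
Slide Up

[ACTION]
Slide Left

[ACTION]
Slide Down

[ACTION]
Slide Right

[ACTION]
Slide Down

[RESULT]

┌────┬────┬────┬────┐    
│  1 │  7 │ 12 │  4 │    
├────┼────┼────┼────┤    
│  5 │  2 │    │ 10 │    
├────┼────┼────┼────┤    
│  9 │ 13 │  3 │ 14 │    
├────┼────┼────┼────┤    
│  6 │  8 │ 11 │ 15 │    
└────┴────┴────┴────┘    
Moves: 4                 
                         


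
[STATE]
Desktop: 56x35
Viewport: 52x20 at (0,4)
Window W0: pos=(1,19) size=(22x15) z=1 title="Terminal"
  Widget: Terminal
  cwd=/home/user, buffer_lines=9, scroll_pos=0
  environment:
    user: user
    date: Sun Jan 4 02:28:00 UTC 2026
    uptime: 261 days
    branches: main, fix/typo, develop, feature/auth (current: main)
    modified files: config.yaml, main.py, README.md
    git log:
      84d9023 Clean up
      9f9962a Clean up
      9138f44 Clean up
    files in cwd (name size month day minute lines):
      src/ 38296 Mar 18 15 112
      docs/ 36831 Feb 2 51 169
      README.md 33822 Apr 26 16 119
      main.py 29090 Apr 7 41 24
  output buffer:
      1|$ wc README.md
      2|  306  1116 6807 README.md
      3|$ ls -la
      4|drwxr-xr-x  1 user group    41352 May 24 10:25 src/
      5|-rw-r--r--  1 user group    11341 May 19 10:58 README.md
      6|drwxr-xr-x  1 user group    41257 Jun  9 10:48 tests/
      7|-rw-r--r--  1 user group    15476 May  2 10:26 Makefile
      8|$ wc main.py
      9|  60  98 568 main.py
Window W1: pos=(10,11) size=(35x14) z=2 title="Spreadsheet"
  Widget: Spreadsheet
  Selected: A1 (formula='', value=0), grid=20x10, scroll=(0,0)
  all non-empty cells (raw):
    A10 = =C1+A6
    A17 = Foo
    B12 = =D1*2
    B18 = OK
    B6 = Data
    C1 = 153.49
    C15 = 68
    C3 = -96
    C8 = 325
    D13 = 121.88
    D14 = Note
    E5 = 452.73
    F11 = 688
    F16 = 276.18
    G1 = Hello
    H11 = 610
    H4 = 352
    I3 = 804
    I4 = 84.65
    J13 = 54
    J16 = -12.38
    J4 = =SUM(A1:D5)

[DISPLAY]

                                                    
                                                    
                                                    
                                                    
                                                    
                                                    
                                                    
          ┏━━━━━━━━━━━━━━━━━━━━━━━━━━━━━━━━━┓       
          ┃ Spreadsheet                     ┃       
          ┠─────────────────────────────────┨       
          ┃A1:                              ┃       
          ┃       A       B       C       D ┃       
          ┃---------------------------------┃       
          ┃  1      [0]       0  153.49     ┃       
          ┃  2        0       0       0     ┃       
 ┏━━━━━━━━┃  3        0       0     -96     ┃       
 ┃ Termina┃  4        0       0       0     ┃       
 ┠────────┃  5        0       0       0     ┃       
 ┃$ wc REA┃  6        0Data           0     ┃       
 ┃  306  1┃  7        0       0       0     ┃       


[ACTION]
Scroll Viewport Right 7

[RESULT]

                                                    
                                                    
                                                    
                                                    
                                                    
                                                    
                                                    
      ┏━━━━━━━━━━━━━━━━━━━━━━━━━━━━━━━━━┓           
      ┃ Spreadsheet                     ┃           
      ┠─────────────────────────────────┨           
      ┃A1:                              ┃           
      ┃       A       B       C       D ┃           
      ┃---------------------------------┃           
      ┃  1      [0]       0  153.49     ┃           
      ┃  2        0       0       0     ┃           
━━━━━━┃  3        0       0     -96     ┃           
ermina┃  4        0       0       0     ┃           
──────┃  5        0       0       0     ┃           
wc REA┃  6        0Data           0     ┃           
306  1┃  7        0       0       0     ┃           


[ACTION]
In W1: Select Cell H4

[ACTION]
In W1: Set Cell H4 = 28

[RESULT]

                                                    
                                                    
                                                    
                                                    
                                                    
                                                    
                                                    
      ┏━━━━━━━━━━━━━━━━━━━━━━━━━━━━━━━━━┓           
      ┃ Spreadsheet                     ┃           
      ┠─────────────────────────────────┨           
      ┃H4: 28                           ┃           
      ┃       A       B       C       D ┃           
      ┃---------------------------------┃           
      ┃  1        0       0  153.49     ┃           
      ┃  2        0       0       0     ┃           
━━━━━━┃  3        0       0     -96     ┃           
ermina┃  4        0       0       0     ┃           
──────┃  5        0       0       0     ┃           
wc REA┃  6        0Data           0     ┃           
306  1┃  7        0       0       0     ┃           
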